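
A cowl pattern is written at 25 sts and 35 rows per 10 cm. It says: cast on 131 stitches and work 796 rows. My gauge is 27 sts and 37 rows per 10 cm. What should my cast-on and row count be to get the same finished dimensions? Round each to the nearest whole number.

Cast on 141 stitches; work 841 rows.

Stitches: 131 × 27/25 = 141.48 → 141.
Rows: 796 × 37/35 = 841.49 → 841.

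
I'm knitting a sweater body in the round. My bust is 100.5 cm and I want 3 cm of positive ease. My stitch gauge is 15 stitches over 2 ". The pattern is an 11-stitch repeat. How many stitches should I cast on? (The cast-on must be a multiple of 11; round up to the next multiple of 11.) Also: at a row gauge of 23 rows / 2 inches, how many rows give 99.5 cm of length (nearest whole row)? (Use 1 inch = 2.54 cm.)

Finished = 100.5 + 3 = 103.5 cm.
103.5 cm × 1/2.54 = 40.75 inches.
15/2 = 7.5 sts per in; 40.75 × 7.5 = 305.61 sts.
Next multiple of 11 → 308.
99.5 cm = 39.17 inches; × 11.5 = 450.49 → 450 rows.

Cast on 308 stitches; work 450 rows.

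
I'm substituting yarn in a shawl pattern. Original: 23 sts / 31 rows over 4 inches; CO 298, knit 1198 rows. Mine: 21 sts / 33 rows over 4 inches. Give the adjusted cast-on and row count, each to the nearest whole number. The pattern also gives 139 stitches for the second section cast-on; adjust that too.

Stitches: 298 × 21/23 = 272.09 → 272.
Rows: 1198 × 33/31 = 1275.29 → 1275.
second section cast-on: 139 × 21/23 = 126.91 → 127.

Cast on 272 stitches; work 1275 rows; second section cast-on 127 stitches.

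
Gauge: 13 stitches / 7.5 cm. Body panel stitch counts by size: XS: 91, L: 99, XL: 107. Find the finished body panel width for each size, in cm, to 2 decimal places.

13/7.5 = 1.733 sts per cm.
XS: 91 / 1.733 = 52.500 → 52.50 cm.
L: 99 / 1.733 = 57.115 → 57.12 cm.
XL: 107 / 1.733 = 61.731 → 61.73 cm.

XS 52.50 cm; L 57.12 cm; XL 61.73 cm.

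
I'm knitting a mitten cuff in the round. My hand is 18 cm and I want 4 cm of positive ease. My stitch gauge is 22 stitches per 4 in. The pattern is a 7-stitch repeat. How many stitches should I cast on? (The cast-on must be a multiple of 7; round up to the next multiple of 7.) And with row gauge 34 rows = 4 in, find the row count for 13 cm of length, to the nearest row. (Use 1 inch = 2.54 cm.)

Finished = 18 + 4 = 22 cm.
22 cm × 1/2.54 = 8.66 inches.
22/4 = 5.5 sts per in; 8.66 × 5.5 = 47.64 sts.
Next multiple of 7 → 49.
13 cm = 5.12 inches; × 8.5 = 43.50 → 44 rows.

Cast on 49 stitches; work 44 rows.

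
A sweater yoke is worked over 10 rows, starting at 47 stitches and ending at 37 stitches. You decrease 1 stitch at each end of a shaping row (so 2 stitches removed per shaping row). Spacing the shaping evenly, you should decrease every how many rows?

Stitches to remove: |37 − 47| = 10.
Shaping rows needed: 10 / 2 = 5.
10 rows / 5 = every 2 rows.

Decrease every 2nd row.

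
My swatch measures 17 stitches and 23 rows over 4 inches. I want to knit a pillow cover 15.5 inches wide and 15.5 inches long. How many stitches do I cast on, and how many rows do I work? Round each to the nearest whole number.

Cast on 66 stitches and work 89 rows.

Stitch gauge = 17/4 = 4.25 sts/in; 15.5 × 4.25 = 65.88 → 66 sts.
Row gauge = 23/4 = 5.75 rows/in; 15.5 × 5.75 = 89.12 → 89 rows.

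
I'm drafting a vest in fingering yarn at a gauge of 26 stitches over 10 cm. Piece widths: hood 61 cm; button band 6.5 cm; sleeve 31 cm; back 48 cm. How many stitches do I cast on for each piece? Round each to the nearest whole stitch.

Rate = 26/10 = 2.6 sts per cm.
hood: 61 × 2.6 = 158.60 → 159.
button band: 6.5 × 2.6 = 16.90 → 17.
sleeve: 31 × 2.6 = 80.60 → 81.
back: 48 × 2.6 = 124.80 → 125.

hood 159; button band 17; sleeve 81; back 125.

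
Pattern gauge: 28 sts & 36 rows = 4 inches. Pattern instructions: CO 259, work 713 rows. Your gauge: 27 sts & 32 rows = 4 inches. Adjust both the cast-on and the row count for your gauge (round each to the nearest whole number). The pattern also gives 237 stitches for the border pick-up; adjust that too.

Stitches: 259 × 27/28 = 249.75 → 250.
Rows: 713 × 32/36 = 633.78 → 634.
border pick-up: 237 × 27/28 = 228.54 → 229.

Cast on 250 stitches; work 634 rows; border pick-up 229 stitches.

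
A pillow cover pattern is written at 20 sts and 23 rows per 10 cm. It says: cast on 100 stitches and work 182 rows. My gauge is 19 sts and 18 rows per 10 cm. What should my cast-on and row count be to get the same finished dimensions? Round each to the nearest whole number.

Cast on 95 stitches; work 142 rows.

Stitches: 100 × 19/20 = 95.00 → 95.
Rows: 182 × 18/23 = 142.43 → 142.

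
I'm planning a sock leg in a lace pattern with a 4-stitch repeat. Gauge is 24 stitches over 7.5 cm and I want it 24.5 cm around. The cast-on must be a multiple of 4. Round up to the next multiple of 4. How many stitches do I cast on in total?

CO 80 sts.

24 / 7.5 = 3.2 sts per cm.
24.5 × 3.2 = 78.40 sts.
Next multiple of 4: 80.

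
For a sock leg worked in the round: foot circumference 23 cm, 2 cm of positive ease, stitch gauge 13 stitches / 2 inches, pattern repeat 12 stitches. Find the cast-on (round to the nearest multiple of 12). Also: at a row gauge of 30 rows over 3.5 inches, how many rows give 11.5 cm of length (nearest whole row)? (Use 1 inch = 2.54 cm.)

Finished = 23 + 2 = 25 cm.
25 cm × 1/2.54 = 9.84 inches.
13/2 = 6.5 sts per in; 9.84 × 6.5 = 63.98 sts.
Nearest multiple of 12 → 60.
11.5 cm = 4.53 inches; × 8.571 = 38.81 → 39 rows.

Cast on 60 stitches; work 39 rows.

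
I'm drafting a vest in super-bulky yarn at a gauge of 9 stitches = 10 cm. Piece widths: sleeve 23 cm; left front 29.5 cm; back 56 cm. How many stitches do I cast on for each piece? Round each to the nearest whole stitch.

sleeve 21; left front 27; back 50.

Rate = 9/10 = 0.9 sts per cm.
sleeve: 23 × 0.9 = 20.70 → 21.
left front: 29.5 × 0.9 = 26.55 → 27.
back: 56 × 0.9 = 50.40 → 50.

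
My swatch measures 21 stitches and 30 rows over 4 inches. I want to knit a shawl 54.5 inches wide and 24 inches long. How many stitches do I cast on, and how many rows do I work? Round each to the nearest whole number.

Stitch gauge = 21/4 = 5.25 sts/in; 54.5 × 5.25 = 286.12 → 286 sts.
Row gauge = 30/4 = 7.5 rows/in; 24 × 7.5 = 180.00 → 180 rows.

Cast on 286 stitches and work 180 rows.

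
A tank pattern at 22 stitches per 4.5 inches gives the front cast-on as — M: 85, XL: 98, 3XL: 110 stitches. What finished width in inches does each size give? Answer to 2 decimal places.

22/4.5 = 4.889 sts per in.
M: 85 / 4.889 = 17.386 → 17.39 in.
XL: 98 / 4.889 = 20.045 → 20.05 in.
3XL: 110 / 4.889 = 22.500 → 22.50 in.

M 17.39 inches; XL 20.05 inches; 3XL 22.50 inches.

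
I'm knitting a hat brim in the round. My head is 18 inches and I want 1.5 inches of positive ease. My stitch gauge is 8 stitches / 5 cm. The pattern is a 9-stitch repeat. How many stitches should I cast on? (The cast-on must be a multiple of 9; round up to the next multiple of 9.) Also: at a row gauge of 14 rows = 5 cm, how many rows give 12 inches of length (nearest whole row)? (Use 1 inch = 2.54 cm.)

Cast on 81 stitches; work 85 rows.

Finished = 18 + 1.5 = 19.5 inches.
19.5 inches × 2.54 = 49.53 cm.
8/5 = 1.6 sts per cm; 49.53 × 1.6 = 79.25 sts.
Next multiple of 9 → 81.
12 inches = 30.48 cm; × 2.8 = 85.34 → 85 rows.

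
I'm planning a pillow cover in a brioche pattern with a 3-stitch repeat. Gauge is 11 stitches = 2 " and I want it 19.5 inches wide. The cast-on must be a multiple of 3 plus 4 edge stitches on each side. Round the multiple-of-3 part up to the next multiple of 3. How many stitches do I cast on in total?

CO 110 sts.

11 / 2 = 5.5 sts per inch.
19.5 × 5.5 = 107.25 sts.
Less 8 edge sts → 99.25 for the repeat.
Next multiple of 3: 102.
Add back 8 edge sts → 110.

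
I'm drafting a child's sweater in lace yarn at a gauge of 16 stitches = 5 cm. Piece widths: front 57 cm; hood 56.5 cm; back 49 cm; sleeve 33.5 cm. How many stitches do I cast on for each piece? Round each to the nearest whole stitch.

front 182; hood 181; back 157; sleeve 107.

Rate = 16/5 = 3.2 sts per cm.
front: 57 × 3.2 = 182.40 → 182.
hood: 56.5 × 3.2 = 180.80 → 181.
back: 49 × 3.2 = 156.80 → 157.
sleeve: 33.5 × 3.2 = 107.20 → 107.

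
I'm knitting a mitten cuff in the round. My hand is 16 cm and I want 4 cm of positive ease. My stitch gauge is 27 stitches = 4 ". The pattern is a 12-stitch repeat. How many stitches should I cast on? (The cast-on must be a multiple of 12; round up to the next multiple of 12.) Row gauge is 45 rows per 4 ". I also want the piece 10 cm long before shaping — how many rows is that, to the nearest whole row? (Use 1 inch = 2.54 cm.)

Finished = 16 + 4 = 20 cm.
20 cm × 1/2.54 = 7.87 inches.
27/4 = 6.75 sts per in; 7.87 × 6.75 = 53.15 sts.
Next multiple of 12 → 60.
10 cm = 3.94 inches; × 11.25 = 44.29 → 44 rows.

Cast on 60 stitches; work 44 rows.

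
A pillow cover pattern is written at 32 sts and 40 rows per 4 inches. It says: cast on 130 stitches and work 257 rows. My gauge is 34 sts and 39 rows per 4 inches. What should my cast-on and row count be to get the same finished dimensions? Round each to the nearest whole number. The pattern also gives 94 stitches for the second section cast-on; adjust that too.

Cast on 138 stitches; work 251 rows; second section cast-on 100 stitches.

Stitches: 130 × 34/32 = 138.12 → 138.
Rows: 257 × 39/40 = 250.57 → 251.
second section cast-on: 94 × 34/32 = 99.88 → 100.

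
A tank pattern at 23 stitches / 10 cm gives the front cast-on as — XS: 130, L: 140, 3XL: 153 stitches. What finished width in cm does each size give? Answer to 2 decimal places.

23/10 = 2.3 sts per cm.
XS: 130 / 2.3 = 56.522 → 56.52 cm.
L: 140 / 2.3 = 60.870 → 60.87 cm.
3XL: 153 / 2.3 = 66.522 → 66.52 cm.

XS 56.52 cm; L 60.87 cm; 3XL 66.52 cm.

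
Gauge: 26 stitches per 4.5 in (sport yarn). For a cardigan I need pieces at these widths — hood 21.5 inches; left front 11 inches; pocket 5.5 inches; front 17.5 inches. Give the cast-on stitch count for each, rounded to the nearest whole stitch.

hood 124; left front 64; pocket 32; front 101.

Rate = 26/4.5 = 5.778 sts per in.
hood: 21.5 × 5.778 = 124.22 → 124.
left front: 11 × 5.778 = 63.56 → 64.
pocket: 5.5 × 5.778 = 31.78 → 32.
front: 17.5 × 5.778 = 101.11 → 101.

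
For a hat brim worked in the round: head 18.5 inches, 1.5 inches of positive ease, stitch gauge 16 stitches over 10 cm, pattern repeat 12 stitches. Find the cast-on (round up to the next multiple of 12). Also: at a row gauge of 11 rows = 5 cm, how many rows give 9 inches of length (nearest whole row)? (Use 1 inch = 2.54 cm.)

Finished = 18.5 + 1.5 = 20 inches.
20 inches × 2.54 = 50.80 cm.
16/10 = 1.6 sts per cm; 50.80 × 1.6 = 81.28 sts.
Next multiple of 12 → 84.
9 inches = 22.86 cm; × 2.2 = 50.29 → 50 rows.

Cast on 84 stitches; work 50 rows.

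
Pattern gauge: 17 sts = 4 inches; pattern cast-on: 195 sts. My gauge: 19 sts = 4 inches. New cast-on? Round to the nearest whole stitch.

CO 218 sts.

Scale factor = 19 / 17 = 1.118.
195 × 19 / 17 = 217.94 sts.
→ 218 sts.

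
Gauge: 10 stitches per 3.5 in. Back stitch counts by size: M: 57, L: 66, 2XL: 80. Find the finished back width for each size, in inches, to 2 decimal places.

M 19.95 inches; L 23.10 inches; 2XL 28.00 inches.

10/3.5 = 2.857 sts per in.
M: 57 / 2.857 = 19.950 → 19.95 in.
L: 66 / 2.857 = 23.100 → 23.10 in.
2XL: 80 / 2.857 = 28.000 → 28.00 in.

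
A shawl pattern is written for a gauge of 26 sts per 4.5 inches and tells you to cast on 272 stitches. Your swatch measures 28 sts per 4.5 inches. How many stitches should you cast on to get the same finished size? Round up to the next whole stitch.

Cast on 293 stitches.

Scale factor = 28 / 26 = 1.077.
272 × 28 / 26 = 292.92 sts.
→ 293 sts.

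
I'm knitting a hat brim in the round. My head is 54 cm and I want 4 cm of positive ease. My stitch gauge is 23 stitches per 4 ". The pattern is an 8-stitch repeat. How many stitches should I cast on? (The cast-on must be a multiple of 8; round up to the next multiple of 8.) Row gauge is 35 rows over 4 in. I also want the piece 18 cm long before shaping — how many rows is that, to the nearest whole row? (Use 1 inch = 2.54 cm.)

Cast on 136 stitches; work 62 rows.

Finished = 54 + 4 = 58 cm.
58 cm × 1/2.54 = 22.83 inches.
23/4 = 5.75 sts per in; 22.83 × 5.75 = 131.30 sts.
Next multiple of 8 → 136.
18 cm = 7.09 inches; × 8.75 = 62.01 → 62 rows.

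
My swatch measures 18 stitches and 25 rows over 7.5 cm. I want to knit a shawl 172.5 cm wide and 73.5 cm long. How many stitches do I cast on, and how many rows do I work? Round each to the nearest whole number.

Cast on 414 stitches and work 245 rows.

Stitch gauge = 18/7.5 = 2.4 sts/cm; 172.5 × 2.4 = 414.00 → 414 sts.
Row gauge = 25/7.5 = 3.333 rows/cm; 73.5 × 3.333 = 245.00 → 245 rows.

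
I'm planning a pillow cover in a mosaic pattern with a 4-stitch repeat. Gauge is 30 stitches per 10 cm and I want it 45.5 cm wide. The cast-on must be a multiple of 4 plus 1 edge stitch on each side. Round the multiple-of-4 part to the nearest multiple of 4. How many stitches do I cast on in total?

30 / 10 = 3 sts per cm.
45.5 × 3 = 136.50 sts.
Less 2 edge sts → 134.50 for the repeat.
Nearest multiple of 4: 136.
Add back 2 edge sts → 138.

Cast on 138 stitches.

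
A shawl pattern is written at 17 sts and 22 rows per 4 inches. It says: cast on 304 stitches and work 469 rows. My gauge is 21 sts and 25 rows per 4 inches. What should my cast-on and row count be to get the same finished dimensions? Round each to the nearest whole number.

Cast on 376 stitches; work 533 rows.

Stitches: 304 × 21/17 = 375.53 → 376.
Rows: 469 × 25/22 = 532.95 → 533.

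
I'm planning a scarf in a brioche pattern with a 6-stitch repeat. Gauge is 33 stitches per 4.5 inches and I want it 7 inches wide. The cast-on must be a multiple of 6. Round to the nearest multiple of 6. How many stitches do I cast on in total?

Cast on 54 stitches.

33 / 4.5 = 7.333 sts per inch.
7 × 7.333 = 51.33 sts.
Nearest multiple of 6: 54.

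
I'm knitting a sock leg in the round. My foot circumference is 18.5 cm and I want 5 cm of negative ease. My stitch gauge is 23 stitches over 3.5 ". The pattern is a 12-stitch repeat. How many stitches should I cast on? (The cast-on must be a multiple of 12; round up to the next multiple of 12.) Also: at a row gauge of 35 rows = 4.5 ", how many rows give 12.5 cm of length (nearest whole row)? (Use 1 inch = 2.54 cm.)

Cast on 36 stitches; work 38 rows.

Finished = 18.5 − 5 = 13.5 cm.
13.5 cm × 1/2.54 = 5.31 inches.
23/3.5 = 6.571 sts per in; 5.31 × 6.571 = 34.93 sts.
Next multiple of 12 → 36.
12.5 cm = 4.92 inches; × 7.778 = 38.28 → 38 rows.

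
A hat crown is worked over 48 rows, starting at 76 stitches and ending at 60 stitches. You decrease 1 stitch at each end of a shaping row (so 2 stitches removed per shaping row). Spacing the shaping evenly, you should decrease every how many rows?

Decrease every 6th row.

Stitches to remove: |60 − 76| = 16.
Shaping rows needed: 16 / 2 = 8.
48 rows / 8 = every 6 rows.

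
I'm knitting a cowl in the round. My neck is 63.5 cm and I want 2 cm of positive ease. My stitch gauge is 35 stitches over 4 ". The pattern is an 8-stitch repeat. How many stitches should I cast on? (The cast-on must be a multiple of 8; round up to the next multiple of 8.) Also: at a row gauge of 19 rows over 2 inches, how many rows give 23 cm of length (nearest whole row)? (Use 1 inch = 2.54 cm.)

Cast on 232 stitches; work 86 rows.

Finished = 63.5 + 2 = 65.5 cm.
65.5 cm × 1/2.54 = 25.79 inches.
35/4 = 8.75 sts per in; 25.79 × 8.75 = 225.64 sts.
Next multiple of 8 → 232.
23 cm = 9.06 inches; × 9.5 = 86.02 → 86 rows.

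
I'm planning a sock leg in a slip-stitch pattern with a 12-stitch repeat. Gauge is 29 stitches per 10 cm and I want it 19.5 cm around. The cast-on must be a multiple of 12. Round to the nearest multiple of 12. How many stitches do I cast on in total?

Cast on 60 stitches.

29 / 10 = 2.9 sts per cm.
19.5 × 2.9 = 56.55 sts.
Nearest multiple of 12: 60.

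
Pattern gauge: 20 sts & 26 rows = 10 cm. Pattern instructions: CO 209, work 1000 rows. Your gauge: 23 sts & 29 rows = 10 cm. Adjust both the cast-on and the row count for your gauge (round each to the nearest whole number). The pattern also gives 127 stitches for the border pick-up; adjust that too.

Cast on 240 stitches; work 1115 rows; border pick-up 146 stitches.

Stitches: 209 × 23/20 = 240.35 → 240.
Rows: 1000 × 29/26 = 1115.38 → 1115.
border pick-up: 127 × 23/20 = 146.05 → 146.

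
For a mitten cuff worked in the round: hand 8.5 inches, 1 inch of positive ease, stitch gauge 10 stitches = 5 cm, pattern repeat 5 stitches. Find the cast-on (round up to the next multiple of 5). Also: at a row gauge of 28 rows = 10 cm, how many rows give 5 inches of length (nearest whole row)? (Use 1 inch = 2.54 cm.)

Cast on 50 stitches; work 36 rows.

Finished = 8.5 + 1 = 9.5 inches.
9.5 inches × 2.54 = 24.13 cm.
10/5 = 2 sts per cm; 24.13 × 2 = 48.26 sts.
Next multiple of 5 → 50.
5 inches = 12.70 cm; × 2.8 = 35.56 → 36 rows.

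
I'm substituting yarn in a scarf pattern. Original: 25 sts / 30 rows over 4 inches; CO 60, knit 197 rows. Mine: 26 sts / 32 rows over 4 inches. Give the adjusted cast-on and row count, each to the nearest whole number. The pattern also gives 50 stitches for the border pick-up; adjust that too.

Stitches: 60 × 26/25 = 62.40 → 62.
Rows: 197 × 32/30 = 210.13 → 210.
border pick-up: 50 × 26/25 = 52.00 → 52.

Cast on 62 stitches; work 210 rows; border pick-up 52 stitches.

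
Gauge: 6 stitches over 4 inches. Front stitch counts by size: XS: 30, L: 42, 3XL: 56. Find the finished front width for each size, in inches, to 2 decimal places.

6/4 = 1.5 sts per in.
XS: 30 / 1.5 = 20.000 → 20.00 in.
L: 42 / 1.5 = 28.000 → 28.00 in.
3XL: 56 / 1.5 = 37.333 → 37.33 in.

XS 20.00 inches; L 28.00 inches; 3XL 37.33 inches.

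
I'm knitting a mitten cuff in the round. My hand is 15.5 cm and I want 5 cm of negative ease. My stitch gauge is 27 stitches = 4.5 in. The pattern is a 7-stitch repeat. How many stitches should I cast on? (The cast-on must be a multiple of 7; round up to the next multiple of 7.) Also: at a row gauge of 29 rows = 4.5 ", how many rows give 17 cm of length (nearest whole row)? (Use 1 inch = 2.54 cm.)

Cast on 28 stitches; work 43 rows.

Finished = 15.5 − 5 = 10.5 cm.
10.5 cm × 1/2.54 = 4.13 inches.
27/4.5 = 6 sts per in; 4.13 × 6 = 24.80 sts.
Next multiple of 7 → 28.
17 cm = 6.69 inches; × 6.444 = 43.13 → 43 rows.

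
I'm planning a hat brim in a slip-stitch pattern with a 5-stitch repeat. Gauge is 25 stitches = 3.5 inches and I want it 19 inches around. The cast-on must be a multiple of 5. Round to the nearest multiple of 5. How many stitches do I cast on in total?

25 / 3.5 = 7.143 sts per inch.
19 × 7.143 = 135.71 sts.
Nearest multiple of 5: 135.

Cast on 135 stitches.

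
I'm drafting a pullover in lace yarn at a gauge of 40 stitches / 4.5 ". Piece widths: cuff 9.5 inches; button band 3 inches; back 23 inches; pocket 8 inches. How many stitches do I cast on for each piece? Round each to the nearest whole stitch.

Rate = 40/4.5 = 8.889 sts per in.
cuff: 9.5 × 8.889 = 84.44 → 84.
button band: 3 × 8.889 = 26.67 → 27.
back: 23 × 8.889 = 204.44 → 204.
pocket: 8 × 8.889 = 71.11 → 71.

cuff 84; button band 27; back 204; pocket 71.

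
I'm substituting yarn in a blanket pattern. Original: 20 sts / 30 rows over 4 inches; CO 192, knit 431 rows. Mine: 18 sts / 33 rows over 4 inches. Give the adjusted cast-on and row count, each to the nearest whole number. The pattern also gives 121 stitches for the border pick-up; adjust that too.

Cast on 173 stitches; work 474 rows; border pick-up 109 stitches.

Stitches: 192 × 18/20 = 172.80 → 173.
Rows: 431 × 33/30 = 474.10 → 474.
border pick-up: 121 × 18/20 = 108.90 → 109.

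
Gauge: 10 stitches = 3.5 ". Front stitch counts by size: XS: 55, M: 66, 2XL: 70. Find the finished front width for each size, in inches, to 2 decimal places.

XS 19.25 inches; M 23.10 inches; 2XL 24.50 inches.

10/3.5 = 2.857 sts per in.
XS: 55 / 2.857 = 19.250 → 19.25 in.
M: 66 / 2.857 = 23.100 → 23.10 in.
2XL: 70 / 2.857 = 24.500 → 24.50 in.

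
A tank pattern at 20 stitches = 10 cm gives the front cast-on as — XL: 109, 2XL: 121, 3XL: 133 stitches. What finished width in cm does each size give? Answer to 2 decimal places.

20/10 = 2 sts per cm.
XL: 109 / 2 = 54.500 → 54.50 cm.
2XL: 121 / 2 = 60.500 → 60.50 cm.
3XL: 133 / 2 = 66.500 → 66.50 cm.

XL 54.50 cm; 2XL 60.50 cm; 3XL 66.50 cm.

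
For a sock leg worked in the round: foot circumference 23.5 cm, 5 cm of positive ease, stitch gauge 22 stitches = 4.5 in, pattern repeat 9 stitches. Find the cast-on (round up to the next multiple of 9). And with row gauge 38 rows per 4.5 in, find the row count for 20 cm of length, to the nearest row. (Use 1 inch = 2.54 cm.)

Finished = 23.5 + 5 = 28.5 cm.
28.5 cm × 1/2.54 = 11.22 inches.
22/4.5 = 4.889 sts per in; 11.22 × 4.889 = 54.86 sts.
Next multiple of 9 → 63.
20 cm = 7.87 inches; × 8.444 = 66.49 → 66 rows.

Cast on 63 stitches; work 66 rows.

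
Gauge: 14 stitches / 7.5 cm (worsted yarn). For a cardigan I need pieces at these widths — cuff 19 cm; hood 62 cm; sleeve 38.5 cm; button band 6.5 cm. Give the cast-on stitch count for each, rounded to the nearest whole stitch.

Rate = 14/7.5 = 1.867 sts per cm.
cuff: 19 × 1.867 = 35.47 → 35.
hood: 62 × 1.867 = 115.73 → 116.
sleeve: 38.5 × 1.867 = 71.87 → 72.
button band: 6.5 × 1.867 = 12.13 → 12.

cuff 35; hood 116; sleeve 72; button band 12.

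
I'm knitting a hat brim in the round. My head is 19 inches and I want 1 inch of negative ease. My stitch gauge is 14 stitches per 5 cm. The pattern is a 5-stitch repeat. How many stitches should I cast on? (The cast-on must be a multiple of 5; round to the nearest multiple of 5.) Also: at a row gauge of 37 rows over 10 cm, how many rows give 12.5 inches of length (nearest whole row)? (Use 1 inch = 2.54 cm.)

Cast on 130 stitches; work 117 rows.

Finished = 19 − 1 = 18 inches.
18 inches × 2.54 = 45.72 cm.
14/5 = 2.8 sts per cm; 45.72 × 2.8 = 128.02 sts.
Nearest multiple of 5 → 130.
12.5 inches = 31.75 cm; × 3.7 = 117.47 → 117 rows.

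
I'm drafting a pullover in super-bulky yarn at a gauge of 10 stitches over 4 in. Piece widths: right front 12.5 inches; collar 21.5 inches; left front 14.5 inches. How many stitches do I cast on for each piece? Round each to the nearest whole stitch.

Rate = 10/4 = 2.5 sts per in.
right front: 12.5 × 2.5 = 31.25 → 31.
collar: 21.5 × 2.5 = 53.75 → 54.
left front: 14.5 × 2.5 = 36.25 → 36.

right front 31; collar 54; left front 36.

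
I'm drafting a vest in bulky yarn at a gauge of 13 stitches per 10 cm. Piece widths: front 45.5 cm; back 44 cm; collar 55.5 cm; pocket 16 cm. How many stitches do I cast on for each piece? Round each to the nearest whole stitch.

Rate = 13/10 = 1.3 sts per cm.
front: 45.5 × 1.3 = 59.15 → 59.
back: 44 × 1.3 = 57.20 → 57.
collar: 55.5 × 1.3 = 72.15 → 72.
pocket: 16 × 1.3 = 20.80 → 21.

front 59; back 57; collar 72; pocket 21.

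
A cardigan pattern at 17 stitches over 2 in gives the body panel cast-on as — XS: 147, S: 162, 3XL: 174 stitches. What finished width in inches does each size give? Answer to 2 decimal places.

17/2 = 8.5 sts per in.
XS: 147 / 8.5 = 17.294 → 17.29 in.
S: 162 / 8.5 = 19.059 → 19.06 in.
3XL: 174 / 8.5 = 20.471 → 20.47 in.

XS 17.29 inches; S 19.06 inches; 3XL 20.47 inches.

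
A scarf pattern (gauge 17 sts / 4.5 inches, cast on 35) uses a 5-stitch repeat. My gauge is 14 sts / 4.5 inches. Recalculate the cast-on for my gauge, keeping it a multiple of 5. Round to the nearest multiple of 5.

35 × 14 / 17 = 28.82.
Nearest multiple of 5: 30.

30 stitches.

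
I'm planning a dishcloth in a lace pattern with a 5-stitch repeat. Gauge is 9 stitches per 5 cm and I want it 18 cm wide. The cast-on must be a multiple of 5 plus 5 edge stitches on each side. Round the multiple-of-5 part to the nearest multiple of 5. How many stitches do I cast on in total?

CO 30 sts.

9 / 5 = 1.8 sts per cm.
18 × 1.8 = 32.40 sts.
Less 10 edge sts → 22.40 for the repeat.
Nearest multiple of 5: 20.
Add back 10 edge sts → 30.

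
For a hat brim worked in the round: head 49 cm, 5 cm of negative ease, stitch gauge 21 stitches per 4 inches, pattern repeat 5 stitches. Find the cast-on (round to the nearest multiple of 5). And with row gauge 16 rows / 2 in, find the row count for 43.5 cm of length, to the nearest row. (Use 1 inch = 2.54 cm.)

Finished = 49 − 5 = 44 cm.
44 cm × 1/2.54 = 17.32 inches.
21/4 = 5.25 sts per in; 17.32 × 5.25 = 90.94 sts.
Nearest multiple of 5 → 90.
43.5 cm = 17.13 inches; × 8 = 137.01 → 137 rows.

Cast on 90 stitches; work 137 rows.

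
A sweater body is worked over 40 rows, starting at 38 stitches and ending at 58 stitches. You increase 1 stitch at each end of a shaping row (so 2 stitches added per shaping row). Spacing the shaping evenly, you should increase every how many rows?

Stitches to add: |58 − 38| = 20.
Shaping rows needed: 20 / 2 = 10.
40 rows / 10 = every 4 rows.

Increase every 4th row.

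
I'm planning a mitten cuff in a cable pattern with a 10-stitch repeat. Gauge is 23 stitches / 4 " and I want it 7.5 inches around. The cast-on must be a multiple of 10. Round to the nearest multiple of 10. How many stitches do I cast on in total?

CO 40 sts.

23 / 4 = 5.75 sts per inch.
7.5 × 5.75 = 43.12 sts.
Nearest multiple of 10: 40.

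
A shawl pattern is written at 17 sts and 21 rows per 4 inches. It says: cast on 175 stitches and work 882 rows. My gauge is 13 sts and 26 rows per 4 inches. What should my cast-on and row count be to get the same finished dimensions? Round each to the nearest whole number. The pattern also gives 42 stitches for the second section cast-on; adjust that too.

Stitches: 175 × 13/17 = 133.82 → 134.
Rows: 882 × 26/21 = 1092.00 → 1092.
second section cast-on: 42 × 13/17 = 32.12 → 32.

Cast on 134 stitches; work 1092 rows; second section cast-on 32 stitches.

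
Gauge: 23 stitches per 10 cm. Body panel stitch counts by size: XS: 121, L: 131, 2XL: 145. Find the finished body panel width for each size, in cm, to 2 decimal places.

XS 52.61 cm; L 56.96 cm; 2XL 63.04 cm.

23/10 = 2.3 sts per cm.
XS: 121 / 2.3 = 52.609 → 52.61 cm.
L: 131 / 2.3 = 56.957 → 56.96 cm.
2XL: 145 / 2.3 = 63.043 → 63.04 cm.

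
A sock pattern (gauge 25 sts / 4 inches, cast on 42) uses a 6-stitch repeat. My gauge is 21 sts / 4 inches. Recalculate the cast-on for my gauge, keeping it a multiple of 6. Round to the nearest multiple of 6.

Cast on 36 stitches.

42 × 21 / 25 = 35.28.
Nearest multiple of 6: 36.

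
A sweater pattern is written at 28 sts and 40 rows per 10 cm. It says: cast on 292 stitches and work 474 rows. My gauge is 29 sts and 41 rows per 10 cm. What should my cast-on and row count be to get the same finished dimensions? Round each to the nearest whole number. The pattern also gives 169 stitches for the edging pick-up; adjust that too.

Stitches: 292 × 29/28 = 302.43 → 302.
Rows: 474 × 41/40 = 485.85 → 486.
edging pick-up: 169 × 29/28 = 175.04 → 175.

Cast on 302 stitches; work 486 rows; edging pick-up 175 stitches.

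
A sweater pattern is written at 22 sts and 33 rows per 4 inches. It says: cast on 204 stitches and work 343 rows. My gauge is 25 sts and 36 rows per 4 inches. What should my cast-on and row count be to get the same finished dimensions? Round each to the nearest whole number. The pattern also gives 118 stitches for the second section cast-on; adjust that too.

Cast on 232 stitches; work 374 rows; second section cast-on 134 stitches.

Stitches: 204 × 25/22 = 231.82 → 232.
Rows: 343 × 36/33 = 374.18 → 374.
second section cast-on: 118 × 25/22 = 134.09 → 134.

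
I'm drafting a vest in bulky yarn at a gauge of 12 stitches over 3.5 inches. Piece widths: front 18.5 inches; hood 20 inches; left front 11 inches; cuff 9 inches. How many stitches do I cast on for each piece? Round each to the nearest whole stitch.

front 63; hood 69; left front 38; cuff 31.

Rate = 12/3.5 = 3.429 sts per in.
front: 18.5 × 3.429 = 63.43 → 63.
hood: 20 × 3.429 = 68.57 → 69.
left front: 11 × 3.429 = 37.71 → 38.
cuff: 9 × 3.429 = 30.86 → 31.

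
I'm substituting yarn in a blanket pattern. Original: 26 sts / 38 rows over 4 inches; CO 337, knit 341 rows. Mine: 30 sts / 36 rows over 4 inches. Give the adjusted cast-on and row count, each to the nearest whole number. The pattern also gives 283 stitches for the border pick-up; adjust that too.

Stitches: 337 × 30/26 = 388.85 → 389.
Rows: 341 × 36/38 = 323.05 → 323.
border pick-up: 283 × 30/26 = 326.54 → 327.

Cast on 389 stitches; work 323 rows; border pick-up 327 stitches.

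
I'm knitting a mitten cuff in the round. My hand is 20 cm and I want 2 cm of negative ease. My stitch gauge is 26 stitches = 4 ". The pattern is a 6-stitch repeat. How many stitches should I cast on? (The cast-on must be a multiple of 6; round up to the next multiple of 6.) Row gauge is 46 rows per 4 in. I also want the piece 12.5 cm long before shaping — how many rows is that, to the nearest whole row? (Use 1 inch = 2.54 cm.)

Cast on 48 stitches; work 57 rows.

Finished = 20 − 2 = 18 cm.
18 cm × 1/2.54 = 7.09 inches.
26/4 = 6.5 sts per in; 7.09 × 6.5 = 46.06 sts.
Next multiple of 6 → 48.
12.5 cm = 4.92 inches; × 11.5 = 56.59 → 57 rows.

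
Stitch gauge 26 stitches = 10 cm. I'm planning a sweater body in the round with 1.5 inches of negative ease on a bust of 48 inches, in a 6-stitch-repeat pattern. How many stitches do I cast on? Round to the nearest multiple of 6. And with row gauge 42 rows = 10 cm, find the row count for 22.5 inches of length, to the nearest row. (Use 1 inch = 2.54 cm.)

Cast on 306 stitches; work 240 rows.

Finished = 48 − 1.5 = 46.5 inches.
46.5 inches × 2.54 = 118.11 cm.
26/10 = 2.6 sts per cm; 118.11 × 2.6 = 307.09 sts.
Nearest multiple of 6 → 306.
22.5 inches = 57.15 cm; × 4.2 = 240.03 → 240 rows.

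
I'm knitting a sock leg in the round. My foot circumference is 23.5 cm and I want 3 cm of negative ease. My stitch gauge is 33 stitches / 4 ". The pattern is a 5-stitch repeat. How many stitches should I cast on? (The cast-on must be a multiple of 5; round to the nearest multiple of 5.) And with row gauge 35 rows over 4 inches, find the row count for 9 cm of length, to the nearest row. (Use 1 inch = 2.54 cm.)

Finished = 23.5 − 3 = 20.5 cm.
20.5 cm × 1/2.54 = 8.07 inches.
33/4 = 8.25 sts per in; 8.07 × 8.25 = 66.58 sts.
Nearest multiple of 5 → 65.
9 cm = 3.54 inches; × 8.75 = 31.00 → 31 rows.

Cast on 65 stitches; work 31 rows.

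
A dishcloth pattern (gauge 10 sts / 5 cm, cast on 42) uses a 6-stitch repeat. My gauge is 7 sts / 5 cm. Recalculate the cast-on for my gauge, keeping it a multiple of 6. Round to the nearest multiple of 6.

42 × 7 / 10 = 29.40.
Nearest multiple of 6: 30.

30 stitches.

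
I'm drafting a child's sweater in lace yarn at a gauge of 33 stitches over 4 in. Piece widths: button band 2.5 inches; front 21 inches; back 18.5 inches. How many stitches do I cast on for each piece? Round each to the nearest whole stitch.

button band 21; front 173; back 153.

Rate = 33/4 = 8.25 sts per in.
button band: 2.5 × 8.25 = 20.62 → 21.
front: 21 × 8.25 = 173.25 → 173.
back: 18.5 × 8.25 = 152.62 → 153.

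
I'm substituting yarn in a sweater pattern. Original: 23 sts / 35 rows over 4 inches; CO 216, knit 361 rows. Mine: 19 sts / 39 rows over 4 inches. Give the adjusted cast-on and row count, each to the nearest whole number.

Stitches: 216 × 19/23 = 178.43 → 178.
Rows: 361 × 39/35 = 402.26 → 402.

Cast on 178 stitches; work 402 rows.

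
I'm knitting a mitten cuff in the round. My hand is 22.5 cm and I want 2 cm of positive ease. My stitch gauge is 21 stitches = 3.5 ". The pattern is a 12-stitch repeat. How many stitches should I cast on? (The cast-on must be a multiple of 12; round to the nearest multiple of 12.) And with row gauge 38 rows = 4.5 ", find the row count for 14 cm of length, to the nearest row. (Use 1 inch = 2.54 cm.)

Finished = 22.5 + 2 = 24.5 cm.
24.5 cm × 1/2.54 = 9.65 inches.
21/3.5 = 6 sts per in; 9.65 × 6 = 57.87 sts.
Nearest multiple of 12 → 60.
14 cm = 5.51 inches; × 8.444 = 46.54 → 47 rows.

Cast on 60 stitches; work 47 rows.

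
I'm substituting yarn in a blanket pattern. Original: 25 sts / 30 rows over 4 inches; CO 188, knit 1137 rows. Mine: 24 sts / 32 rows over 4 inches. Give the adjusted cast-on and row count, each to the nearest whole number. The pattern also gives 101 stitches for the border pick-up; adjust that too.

Cast on 180 stitches; work 1213 rows; border pick-up 97 stitches.

Stitches: 188 × 24/25 = 180.48 → 180.
Rows: 1137 × 32/30 = 1212.80 → 1213.
border pick-up: 101 × 24/25 = 96.96 → 97.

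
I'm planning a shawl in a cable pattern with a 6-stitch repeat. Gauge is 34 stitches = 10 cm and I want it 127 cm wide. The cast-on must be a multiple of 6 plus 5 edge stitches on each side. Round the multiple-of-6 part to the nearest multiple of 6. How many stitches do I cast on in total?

Cast on 430 stitches.

34 / 10 = 3.4 sts per cm.
127 × 3.4 = 431.80 sts.
Less 10 edge sts → 421.80 for the repeat.
Nearest multiple of 6: 420.
Add back 10 edge sts → 430.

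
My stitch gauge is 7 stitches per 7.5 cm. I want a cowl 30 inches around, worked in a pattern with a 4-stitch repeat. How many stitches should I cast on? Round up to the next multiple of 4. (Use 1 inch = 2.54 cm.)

CO 72 sts.

30 in = 30 × 2.54 = 76.20 cm.
7 / 7.5 = 0.933 sts/cm.
76.20 × 0.933 = 71.12 sts.
→ 72.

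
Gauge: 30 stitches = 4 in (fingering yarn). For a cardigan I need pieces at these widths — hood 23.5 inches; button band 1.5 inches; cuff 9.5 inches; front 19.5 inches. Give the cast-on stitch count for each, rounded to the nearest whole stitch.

hood 176; button band 11; cuff 71; front 146.

Rate = 30/4 = 7.5 sts per in.
hood: 23.5 × 7.5 = 176.25 → 176.
button band: 1.5 × 7.5 = 11.25 → 11.
cuff: 9.5 × 7.5 = 71.25 → 71.
front: 19.5 × 7.5 = 146.25 → 146.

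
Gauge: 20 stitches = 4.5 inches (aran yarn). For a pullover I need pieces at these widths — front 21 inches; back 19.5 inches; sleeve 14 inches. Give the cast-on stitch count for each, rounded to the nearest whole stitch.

front 93; back 87; sleeve 62.

Rate = 20/4.5 = 4.444 sts per in.
front: 21 × 4.444 = 93.33 → 93.
back: 19.5 × 4.444 = 86.67 → 87.
sleeve: 14 × 4.444 = 62.22 → 62.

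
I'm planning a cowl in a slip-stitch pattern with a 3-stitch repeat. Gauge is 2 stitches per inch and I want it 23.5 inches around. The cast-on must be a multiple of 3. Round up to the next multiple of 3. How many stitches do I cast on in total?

2 / 1 = 2 sts per inch.
23.5 × 2 = 47.00 sts.
Next multiple of 3: 48.

48 stitches.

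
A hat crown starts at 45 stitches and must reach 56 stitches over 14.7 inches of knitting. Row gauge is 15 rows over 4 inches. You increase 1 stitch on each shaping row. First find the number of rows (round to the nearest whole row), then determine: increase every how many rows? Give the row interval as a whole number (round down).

Increase every 5th row.

Rows = 14.7 × 3.75 = 55.1 → 55 rows.
Stitches to add: 11 → 11 shaping rows (at 1 st each).
55 / 11 = 5.00 → every 5 rows.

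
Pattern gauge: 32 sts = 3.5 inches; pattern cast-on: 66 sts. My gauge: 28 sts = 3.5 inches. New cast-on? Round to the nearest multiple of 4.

CO 56 sts.

Scale factor = 28 / 32 = 0.875.
66 × 28 / 32 = 57.75 sts.
→ 56 sts.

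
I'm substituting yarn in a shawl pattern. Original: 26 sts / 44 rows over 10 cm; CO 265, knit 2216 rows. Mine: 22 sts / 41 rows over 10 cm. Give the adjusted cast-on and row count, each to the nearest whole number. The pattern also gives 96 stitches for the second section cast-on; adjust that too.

Stitches: 265 × 22/26 = 224.23 → 224.
Rows: 2216 × 41/44 = 2064.91 → 2065.
second section cast-on: 96 × 22/26 = 81.23 → 81.

Cast on 224 stitches; work 2065 rows; second section cast-on 81 stitches.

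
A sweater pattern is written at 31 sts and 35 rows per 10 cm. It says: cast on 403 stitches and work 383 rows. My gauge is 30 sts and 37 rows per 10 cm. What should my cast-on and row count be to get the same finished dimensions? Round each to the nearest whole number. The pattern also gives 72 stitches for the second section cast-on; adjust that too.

Cast on 390 stitches; work 405 rows; second section cast-on 70 stitches.

Stitches: 403 × 30/31 = 390.00 → 390.
Rows: 383 × 37/35 = 404.89 → 405.
second section cast-on: 72 × 30/31 = 69.68 → 70.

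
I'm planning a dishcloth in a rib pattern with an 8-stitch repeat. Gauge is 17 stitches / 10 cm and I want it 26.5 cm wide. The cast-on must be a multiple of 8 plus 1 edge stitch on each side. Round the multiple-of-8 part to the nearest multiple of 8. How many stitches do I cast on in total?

17 / 10 = 1.7 sts per cm.
26.5 × 1.7 = 45.05 sts.
Less 2 edge sts → 43.05 for the repeat.
Nearest multiple of 8: 40.
Add back 2 edge sts → 42.

Cast on 42 stitches.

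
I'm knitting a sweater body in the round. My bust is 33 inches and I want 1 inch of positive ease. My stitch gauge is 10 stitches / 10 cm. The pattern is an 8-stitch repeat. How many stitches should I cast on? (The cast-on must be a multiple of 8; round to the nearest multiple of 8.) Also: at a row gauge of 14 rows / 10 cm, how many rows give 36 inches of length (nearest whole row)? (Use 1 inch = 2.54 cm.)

Cast on 88 stitches; work 128 rows.

Finished = 33 + 1 = 34 inches.
34 inches × 2.54 = 86.36 cm.
10/10 = 1 sts per cm; 86.36 × 1 = 86.36 sts.
Nearest multiple of 8 → 88.
36 inches = 91.44 cm; × 1.4 = 128.02 → 128 rows.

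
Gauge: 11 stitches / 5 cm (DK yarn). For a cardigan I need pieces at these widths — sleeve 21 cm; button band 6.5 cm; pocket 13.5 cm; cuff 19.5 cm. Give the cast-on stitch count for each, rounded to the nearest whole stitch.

sleeve 46; button band 14; pocket 30; cuff 43.

Rate = 11/5 = 2.2 sts per cm.
sleeve: 21 × 2.2 = 46.20 → 46.
button band: 6.5 × 2.2 = 14.30 → 14.
pocket: 13.5 × 2.2 = 29.70 → 30.
cuff: 19.5 × 2.2 = 42.90 → 43.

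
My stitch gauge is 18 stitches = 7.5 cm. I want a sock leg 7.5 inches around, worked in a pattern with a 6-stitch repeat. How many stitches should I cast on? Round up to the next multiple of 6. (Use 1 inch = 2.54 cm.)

7.5 in = 7.5 × 2.54 = 19.05 cm.
18 / 7.5 = 2.4 sts/cm.
19.05 × 2.4 = 45.72 sts.
→ 48.

CO 48 sts.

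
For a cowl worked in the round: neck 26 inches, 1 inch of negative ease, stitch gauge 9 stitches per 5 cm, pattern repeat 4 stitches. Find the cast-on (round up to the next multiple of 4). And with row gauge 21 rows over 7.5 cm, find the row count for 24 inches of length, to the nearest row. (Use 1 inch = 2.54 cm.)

Finished = 26 − 1 = 25 inches.
25 inches × 2.54 = 63.50 cm.
9/5 = 1.8 sts per cm; 63.50 × 1.8 = 114.30 sts.
Next multiple of 4 → 116.
24 inches = 60.96 cm; × 2.8 = 170.69 → 171 rows.

Cast on 116 stitches; work 171 rows.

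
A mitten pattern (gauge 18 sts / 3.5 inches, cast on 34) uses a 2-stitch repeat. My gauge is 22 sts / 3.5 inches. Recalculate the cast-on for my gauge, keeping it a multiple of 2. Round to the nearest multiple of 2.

Cast on 42 stitches.

34 × 22 / 18 = 41.56.
Nearest multiple of 2: 42.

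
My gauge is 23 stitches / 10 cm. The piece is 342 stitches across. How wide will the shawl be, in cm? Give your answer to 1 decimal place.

148.7 cm.

23 stitches / 10 cm = 2.3 stitches per cm.
342 / 2.3 = 148.70 cm.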